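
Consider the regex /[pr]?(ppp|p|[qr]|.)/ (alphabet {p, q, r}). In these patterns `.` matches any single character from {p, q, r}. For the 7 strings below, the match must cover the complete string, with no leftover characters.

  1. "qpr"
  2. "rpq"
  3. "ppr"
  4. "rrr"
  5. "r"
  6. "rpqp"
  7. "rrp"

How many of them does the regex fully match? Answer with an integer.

1 → no match
2 → no match
3 → no match
4 → no match
5 → match
6 → no match
7 → no match
Total matched: 1

1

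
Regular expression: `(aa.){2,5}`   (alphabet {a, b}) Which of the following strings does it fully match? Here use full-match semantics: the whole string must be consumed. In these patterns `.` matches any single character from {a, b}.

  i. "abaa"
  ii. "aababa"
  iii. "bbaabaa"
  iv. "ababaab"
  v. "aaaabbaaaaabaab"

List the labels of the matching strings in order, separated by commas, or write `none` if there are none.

i → no match — must start with "aa"
ii → no match
iii → no match — must start with "aa"
iv → no match — must start with "aa"
v → no match

none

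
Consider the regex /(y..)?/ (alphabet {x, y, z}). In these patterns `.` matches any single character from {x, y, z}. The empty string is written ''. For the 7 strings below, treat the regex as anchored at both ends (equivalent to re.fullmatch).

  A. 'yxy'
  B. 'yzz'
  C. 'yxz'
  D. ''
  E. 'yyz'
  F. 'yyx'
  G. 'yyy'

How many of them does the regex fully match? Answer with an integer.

A. 'yxy' → match
B. 'yzz' → match
C. 'yxz' → match
D. '' → match
E. 'yyz' → match
F. 'yyx' → match
G. 'yyy' → match
Total matched: 7

7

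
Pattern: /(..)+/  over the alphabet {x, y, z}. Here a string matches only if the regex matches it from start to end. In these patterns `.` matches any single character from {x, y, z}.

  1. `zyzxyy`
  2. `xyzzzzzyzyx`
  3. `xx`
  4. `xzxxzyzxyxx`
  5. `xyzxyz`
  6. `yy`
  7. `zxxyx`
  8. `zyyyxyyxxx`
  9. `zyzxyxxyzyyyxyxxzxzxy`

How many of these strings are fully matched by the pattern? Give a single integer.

5

1 → match
2 → no match
3 → match
4 → no match
5 → match
6 → match
7 → no match
8 → match
9 → no match
Total matched: 5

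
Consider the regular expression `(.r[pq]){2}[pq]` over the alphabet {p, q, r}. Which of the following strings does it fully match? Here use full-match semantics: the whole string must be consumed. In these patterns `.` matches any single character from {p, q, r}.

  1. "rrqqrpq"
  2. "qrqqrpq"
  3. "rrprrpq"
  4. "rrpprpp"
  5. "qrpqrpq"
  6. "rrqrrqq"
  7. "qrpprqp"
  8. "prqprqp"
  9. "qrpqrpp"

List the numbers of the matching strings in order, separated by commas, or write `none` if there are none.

1, 2, 3, 4, 5, 6, 7, 8, 9

1 → match
2 → match
3 → match
4 → match
5 → match
6 → match
7 → match
8 → match
9 → match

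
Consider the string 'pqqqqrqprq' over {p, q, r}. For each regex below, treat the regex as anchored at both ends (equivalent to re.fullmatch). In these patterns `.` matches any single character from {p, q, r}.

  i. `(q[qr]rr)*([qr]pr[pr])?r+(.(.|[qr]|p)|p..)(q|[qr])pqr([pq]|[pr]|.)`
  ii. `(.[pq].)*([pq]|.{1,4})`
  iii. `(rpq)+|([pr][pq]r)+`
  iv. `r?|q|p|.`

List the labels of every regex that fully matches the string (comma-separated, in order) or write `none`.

ii

i → no match
ii → match
iii → no match
iv → no match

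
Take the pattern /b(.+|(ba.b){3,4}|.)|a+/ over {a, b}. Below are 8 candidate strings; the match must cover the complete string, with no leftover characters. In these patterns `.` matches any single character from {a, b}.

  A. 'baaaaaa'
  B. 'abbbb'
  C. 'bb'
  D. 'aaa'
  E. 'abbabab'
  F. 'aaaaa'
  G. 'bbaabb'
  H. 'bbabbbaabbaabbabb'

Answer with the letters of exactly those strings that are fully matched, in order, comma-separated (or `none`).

A → match
B → no match
C → match
D → match
E → no match
F → match
G → match
H → match

A, C, D, F, G, H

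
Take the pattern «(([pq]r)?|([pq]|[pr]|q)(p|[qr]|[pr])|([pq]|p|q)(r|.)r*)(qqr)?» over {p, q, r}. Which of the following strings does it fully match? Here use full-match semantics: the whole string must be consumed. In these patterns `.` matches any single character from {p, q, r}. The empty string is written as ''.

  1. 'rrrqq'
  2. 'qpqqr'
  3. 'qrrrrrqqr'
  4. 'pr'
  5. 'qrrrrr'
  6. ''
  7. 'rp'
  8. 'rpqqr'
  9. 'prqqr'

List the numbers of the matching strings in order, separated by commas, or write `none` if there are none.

2, 3, 4, 5, 6, 7, 8, 9

1 → no match
2 → match
3 → match
4 → match
5 → match
6 → match
7 → match
8 → match
9 → match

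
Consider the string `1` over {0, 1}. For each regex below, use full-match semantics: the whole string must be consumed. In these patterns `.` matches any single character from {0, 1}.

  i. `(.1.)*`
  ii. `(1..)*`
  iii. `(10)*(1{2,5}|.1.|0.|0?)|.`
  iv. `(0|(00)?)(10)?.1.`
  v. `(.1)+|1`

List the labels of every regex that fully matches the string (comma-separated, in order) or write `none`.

i → no match
ii → no match
iii → match
iv → no match
v → match

iii, v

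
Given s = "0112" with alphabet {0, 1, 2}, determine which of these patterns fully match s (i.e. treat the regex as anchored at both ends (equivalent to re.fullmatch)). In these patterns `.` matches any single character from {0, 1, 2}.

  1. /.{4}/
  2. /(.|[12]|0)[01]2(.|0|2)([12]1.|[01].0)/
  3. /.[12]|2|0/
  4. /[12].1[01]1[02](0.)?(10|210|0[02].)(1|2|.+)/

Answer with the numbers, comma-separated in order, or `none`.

1 → match
2 → no match
3 → no match
4 → no match

1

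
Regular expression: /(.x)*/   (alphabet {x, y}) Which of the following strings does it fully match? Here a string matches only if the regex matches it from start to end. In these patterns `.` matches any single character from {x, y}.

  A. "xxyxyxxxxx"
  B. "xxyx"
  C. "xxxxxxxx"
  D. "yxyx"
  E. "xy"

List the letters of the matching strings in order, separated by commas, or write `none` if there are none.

A, B, C, D

A → match
B → match
C → match
D → match
E → no match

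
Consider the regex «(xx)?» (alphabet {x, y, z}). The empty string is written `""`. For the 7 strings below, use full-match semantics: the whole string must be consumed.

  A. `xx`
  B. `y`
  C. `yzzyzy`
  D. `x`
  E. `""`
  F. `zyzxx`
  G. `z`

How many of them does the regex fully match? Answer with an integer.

A → match
B → no match
C → no match
D → no match
E → match
F → no match
G → no match
Total matched: 2

2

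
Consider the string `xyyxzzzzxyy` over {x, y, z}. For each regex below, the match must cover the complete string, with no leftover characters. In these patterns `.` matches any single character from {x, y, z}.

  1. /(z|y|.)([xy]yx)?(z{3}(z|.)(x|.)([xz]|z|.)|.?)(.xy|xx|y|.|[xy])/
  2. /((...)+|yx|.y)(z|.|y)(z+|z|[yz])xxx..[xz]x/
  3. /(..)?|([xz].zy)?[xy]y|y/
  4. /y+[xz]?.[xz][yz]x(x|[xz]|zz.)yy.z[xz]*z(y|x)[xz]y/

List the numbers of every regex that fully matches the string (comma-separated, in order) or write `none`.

1 → match
2 → no match — must end with `x`
3 → no match
4 → no match — must start with `y`

1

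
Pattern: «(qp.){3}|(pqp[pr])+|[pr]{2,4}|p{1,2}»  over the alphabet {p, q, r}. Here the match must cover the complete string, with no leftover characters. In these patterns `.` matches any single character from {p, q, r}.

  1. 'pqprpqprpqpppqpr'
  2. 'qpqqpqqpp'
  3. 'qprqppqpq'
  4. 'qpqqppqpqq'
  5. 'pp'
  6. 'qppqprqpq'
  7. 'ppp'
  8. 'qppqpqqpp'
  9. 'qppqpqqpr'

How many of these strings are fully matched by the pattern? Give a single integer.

1 → match
2. 'qpqqpqqpp' → match
3. 'qprqppqpq' → match
4. 'qpqqppqpqq' → no match
5. 'pp' → match
6. 'qppqprqpq' → match
7. 'ppp' → match
8. 'qppqpqqpp' → match
9. 'qppqpqqpr' → match
Total matched: 8

8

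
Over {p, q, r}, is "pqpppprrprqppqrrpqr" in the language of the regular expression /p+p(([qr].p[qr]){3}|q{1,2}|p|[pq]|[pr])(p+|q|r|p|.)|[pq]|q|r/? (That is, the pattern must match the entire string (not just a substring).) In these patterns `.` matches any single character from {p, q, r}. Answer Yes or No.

No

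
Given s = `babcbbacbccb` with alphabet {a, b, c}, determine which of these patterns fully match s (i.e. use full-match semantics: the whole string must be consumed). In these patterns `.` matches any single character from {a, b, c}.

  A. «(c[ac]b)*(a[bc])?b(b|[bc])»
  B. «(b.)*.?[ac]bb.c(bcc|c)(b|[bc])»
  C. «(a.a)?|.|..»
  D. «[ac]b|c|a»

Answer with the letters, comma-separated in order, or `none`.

A → no match
B → match
C → no match
D → no match

B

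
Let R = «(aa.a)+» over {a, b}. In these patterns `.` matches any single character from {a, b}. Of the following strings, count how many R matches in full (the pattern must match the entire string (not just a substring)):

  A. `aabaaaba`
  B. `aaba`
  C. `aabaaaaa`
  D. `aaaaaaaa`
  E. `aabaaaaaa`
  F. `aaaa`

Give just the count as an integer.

A → match
B → match
C → match
D → match
E → no match
F → match
Total matched: 5

5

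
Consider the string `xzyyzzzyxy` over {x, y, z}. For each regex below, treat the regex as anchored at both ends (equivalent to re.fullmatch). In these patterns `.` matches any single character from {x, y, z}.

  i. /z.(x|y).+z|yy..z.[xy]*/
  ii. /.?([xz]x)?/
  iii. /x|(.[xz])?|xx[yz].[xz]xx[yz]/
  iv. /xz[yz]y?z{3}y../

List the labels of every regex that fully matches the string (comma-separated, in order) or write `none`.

iv

i → no match
ii → no match
iii → no match
iv → match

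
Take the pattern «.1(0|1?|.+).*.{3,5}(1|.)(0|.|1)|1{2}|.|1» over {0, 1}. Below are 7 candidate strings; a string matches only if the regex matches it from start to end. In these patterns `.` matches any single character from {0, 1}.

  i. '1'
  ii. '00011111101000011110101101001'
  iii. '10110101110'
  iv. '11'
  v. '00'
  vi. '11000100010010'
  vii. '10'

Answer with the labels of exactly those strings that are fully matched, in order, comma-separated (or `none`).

i, iv, vi

i → match
ii → no match
iii → no match
iv → match
v → no match
vi → match
vii → no match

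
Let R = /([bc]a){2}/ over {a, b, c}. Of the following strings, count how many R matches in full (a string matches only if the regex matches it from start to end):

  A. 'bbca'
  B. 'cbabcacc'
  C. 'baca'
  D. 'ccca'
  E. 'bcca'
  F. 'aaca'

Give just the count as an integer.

A → no match
B → no match — must end with 'a'
C → match
D → no match
E → no match
F → no match
Total matched: 1

1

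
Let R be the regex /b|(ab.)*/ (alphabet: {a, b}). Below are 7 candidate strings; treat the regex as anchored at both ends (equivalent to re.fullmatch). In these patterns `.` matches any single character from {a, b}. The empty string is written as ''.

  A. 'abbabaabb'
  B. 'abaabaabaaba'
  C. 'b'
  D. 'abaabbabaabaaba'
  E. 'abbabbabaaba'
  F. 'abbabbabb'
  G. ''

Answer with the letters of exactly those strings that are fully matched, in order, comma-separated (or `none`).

A, B, C, D, E, F, G

A. 'abbabaabb' → match
B. 'abaabaabaaba' → match
C. 'b' → match
D → match
E. 'abbabbabaaba' → match
F. 'abbabbabb' → match
G. '' → match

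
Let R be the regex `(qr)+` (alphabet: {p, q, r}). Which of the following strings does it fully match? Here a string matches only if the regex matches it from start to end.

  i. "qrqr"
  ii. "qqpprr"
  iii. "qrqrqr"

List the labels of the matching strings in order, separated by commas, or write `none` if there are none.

i, iii

i. "qrqr" → match
ii. "qqpprr" → no match — must start with "qr"
iii. "qrqrqr" → match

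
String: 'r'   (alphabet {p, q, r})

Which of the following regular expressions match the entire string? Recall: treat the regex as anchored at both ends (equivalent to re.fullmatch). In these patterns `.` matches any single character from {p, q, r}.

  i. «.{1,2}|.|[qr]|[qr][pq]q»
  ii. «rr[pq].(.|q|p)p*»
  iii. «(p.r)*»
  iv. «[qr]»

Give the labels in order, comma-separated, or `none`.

i → match
ii → no match — must start with 'rr'
iii → no match
iv → match

i, iv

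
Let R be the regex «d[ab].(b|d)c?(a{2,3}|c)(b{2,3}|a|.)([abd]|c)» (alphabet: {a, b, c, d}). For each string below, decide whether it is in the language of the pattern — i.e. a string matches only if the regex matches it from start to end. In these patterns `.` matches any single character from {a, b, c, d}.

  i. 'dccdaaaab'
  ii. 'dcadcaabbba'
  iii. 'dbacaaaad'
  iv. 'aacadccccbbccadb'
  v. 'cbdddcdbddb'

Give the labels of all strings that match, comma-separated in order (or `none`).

none

i → no match
ii → no match
iii → no match
iv → no match — must start with 'd'
v → no match — must start with 'd'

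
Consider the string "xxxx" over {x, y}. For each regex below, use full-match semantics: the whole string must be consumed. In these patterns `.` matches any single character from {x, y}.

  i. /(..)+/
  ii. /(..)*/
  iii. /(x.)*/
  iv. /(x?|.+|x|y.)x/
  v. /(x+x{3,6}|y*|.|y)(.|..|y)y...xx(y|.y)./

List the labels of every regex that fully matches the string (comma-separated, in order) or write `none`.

i → match
ii → match
iii → match
iv → match
v → no match

i, ii, iii, iv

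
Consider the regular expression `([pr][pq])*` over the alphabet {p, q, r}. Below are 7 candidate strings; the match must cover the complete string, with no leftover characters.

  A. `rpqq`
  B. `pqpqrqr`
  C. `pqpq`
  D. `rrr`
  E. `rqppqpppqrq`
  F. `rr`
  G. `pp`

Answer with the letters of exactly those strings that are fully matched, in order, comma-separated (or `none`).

C, G

A. `rpqq` → no match
B. `pqpqrqr` → no match
C. `pqpq` → match
D. `rrr` → no match
E. `rqppqpppqrq` → no match
F. `rr` → no match
G. `pp` → match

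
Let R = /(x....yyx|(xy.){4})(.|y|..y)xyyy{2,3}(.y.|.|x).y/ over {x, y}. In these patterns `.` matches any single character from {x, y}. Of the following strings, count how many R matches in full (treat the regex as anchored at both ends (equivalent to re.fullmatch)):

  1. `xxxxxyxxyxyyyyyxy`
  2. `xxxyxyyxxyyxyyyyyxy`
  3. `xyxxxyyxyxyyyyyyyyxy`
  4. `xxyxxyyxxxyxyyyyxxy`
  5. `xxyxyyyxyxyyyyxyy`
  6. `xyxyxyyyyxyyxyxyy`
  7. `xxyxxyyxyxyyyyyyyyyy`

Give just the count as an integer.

1 → no match
2 → match
3 → match
4 → match
5 → match
6 → no match
7 → match
Total matched: 5

5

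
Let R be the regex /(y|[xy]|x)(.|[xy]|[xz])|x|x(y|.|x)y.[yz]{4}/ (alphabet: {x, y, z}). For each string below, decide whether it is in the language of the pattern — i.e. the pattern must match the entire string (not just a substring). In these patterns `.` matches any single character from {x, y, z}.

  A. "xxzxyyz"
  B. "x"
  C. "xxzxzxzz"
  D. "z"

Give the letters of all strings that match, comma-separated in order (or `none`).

A. "xxzxyyz" → no match
B. "x" → match
C. "xxzxzxzz" → no match
D. "z" → no match

B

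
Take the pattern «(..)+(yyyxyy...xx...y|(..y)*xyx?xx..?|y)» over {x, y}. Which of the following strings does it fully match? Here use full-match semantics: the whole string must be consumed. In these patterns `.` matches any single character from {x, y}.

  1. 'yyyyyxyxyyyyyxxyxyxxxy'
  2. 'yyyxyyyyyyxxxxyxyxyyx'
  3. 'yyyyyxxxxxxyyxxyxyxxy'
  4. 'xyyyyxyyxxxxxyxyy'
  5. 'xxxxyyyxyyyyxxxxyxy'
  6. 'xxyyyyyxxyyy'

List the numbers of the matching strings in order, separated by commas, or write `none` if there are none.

1, 3, 4, 5

1 → match
2 → no match
3 → match
4 → match
5 → match
6 → no match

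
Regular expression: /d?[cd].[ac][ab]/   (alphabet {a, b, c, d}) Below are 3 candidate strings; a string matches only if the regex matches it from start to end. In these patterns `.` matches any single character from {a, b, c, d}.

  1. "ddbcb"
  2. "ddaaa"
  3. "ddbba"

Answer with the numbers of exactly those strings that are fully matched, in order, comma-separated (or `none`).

1 → match
2 → match
3 → no match

1, 2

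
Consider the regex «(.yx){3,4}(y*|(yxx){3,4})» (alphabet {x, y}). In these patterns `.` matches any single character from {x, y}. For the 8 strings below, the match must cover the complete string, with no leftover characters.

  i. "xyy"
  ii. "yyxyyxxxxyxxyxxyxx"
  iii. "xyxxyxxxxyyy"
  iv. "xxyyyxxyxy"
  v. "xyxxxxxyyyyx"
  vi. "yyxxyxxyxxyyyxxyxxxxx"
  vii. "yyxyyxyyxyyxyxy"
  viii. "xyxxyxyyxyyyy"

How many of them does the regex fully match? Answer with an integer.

1

i → no match
ii → no match
iii → no match
iv → no match
v → no match
vi → no match
vii → no match
viii → match
Total matched: 1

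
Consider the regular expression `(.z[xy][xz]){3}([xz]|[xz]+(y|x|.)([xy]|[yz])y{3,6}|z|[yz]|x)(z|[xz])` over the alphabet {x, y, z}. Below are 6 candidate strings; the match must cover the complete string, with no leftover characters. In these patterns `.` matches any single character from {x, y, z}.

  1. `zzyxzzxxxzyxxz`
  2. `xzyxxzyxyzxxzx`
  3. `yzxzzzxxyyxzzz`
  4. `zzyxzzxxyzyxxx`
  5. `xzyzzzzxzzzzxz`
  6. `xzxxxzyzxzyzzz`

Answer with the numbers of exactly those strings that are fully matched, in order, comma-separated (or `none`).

1 → match
2 → match
3 → no match
4 → match
5 → no match
6 → match

1, 2, 4, 6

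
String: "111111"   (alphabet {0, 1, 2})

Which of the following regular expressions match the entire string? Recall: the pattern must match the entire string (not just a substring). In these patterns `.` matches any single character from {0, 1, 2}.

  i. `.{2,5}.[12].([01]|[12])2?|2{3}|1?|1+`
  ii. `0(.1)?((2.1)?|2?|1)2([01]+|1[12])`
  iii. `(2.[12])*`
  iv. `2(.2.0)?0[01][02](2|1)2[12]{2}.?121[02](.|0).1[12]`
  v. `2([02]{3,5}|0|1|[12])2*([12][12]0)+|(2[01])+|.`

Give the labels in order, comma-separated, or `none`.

i → match
ii → no match — must start with "0"
iii → no match
iv → no match — must start with "2"
v → no match

i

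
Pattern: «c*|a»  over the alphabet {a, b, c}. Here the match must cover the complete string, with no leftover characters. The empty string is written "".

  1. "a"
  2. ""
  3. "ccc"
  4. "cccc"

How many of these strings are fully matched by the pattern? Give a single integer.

4

1 → match
2 → match
3 → match
4 → match
Total matched: 4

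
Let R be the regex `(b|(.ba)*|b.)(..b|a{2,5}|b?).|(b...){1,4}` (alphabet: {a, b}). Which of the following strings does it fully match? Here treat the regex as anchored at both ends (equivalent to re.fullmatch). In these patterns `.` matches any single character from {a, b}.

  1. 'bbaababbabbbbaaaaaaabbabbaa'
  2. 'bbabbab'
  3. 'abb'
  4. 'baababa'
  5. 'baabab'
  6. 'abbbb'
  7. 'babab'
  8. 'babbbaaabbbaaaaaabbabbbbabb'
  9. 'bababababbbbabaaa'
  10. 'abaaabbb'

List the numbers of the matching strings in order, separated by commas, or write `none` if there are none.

2

1 → no match
2. 'bbabbab' → match
3. 'abb' → no match
4. 'baababa' → no match
5. 'baabab' → no match
6. 'abbbb' → no match
7. 'babab' → no match
8 → no match
9 → no match
10. 'abaaabbb' → no match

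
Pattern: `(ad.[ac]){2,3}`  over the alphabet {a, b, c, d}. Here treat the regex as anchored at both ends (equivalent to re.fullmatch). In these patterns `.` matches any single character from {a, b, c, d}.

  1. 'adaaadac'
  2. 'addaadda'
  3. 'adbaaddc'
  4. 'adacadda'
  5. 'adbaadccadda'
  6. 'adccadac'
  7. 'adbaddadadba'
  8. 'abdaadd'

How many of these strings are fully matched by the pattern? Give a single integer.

6

1 → match
2 → match
3 → match
4 → match
5 → match
6 → match
7 → no match
8 → no match — must start with 'ad'
Total matched: 6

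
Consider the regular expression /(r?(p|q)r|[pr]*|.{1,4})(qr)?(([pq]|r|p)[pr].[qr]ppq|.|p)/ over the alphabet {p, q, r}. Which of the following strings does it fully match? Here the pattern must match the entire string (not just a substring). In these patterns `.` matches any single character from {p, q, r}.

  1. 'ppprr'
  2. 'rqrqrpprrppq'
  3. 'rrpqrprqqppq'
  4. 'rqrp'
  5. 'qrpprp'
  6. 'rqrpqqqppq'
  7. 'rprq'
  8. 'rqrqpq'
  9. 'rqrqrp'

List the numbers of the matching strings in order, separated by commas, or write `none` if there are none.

1, 2, 3, 4, 7, 9

1 → match
2 → match
3 → match
4 → match
5 → no match
6 → no match
7 → match
8 → no match
9 → match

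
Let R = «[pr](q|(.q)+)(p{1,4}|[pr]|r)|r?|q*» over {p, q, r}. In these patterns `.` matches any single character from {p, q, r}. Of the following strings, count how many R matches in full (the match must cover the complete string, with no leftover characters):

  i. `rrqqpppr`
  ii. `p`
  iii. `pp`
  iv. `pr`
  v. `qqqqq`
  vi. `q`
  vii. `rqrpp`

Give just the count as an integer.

i. `rrqqpppr` → no match
ii. `p` → no match
iii. `pp` → no match
iv. `pr` → no match
v. `qqqqq` → match
vi. `q` → match
vii. `rqrpp` → no match
Total matched: 2

2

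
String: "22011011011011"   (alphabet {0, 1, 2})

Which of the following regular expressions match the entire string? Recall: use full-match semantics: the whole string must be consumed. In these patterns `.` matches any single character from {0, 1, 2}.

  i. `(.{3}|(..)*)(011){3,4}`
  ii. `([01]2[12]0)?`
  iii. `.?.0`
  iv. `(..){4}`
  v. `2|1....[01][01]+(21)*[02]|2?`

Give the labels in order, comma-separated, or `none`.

i → match
ii → no match
iii → no match — must end with "0"
iv → no match
v → no match

i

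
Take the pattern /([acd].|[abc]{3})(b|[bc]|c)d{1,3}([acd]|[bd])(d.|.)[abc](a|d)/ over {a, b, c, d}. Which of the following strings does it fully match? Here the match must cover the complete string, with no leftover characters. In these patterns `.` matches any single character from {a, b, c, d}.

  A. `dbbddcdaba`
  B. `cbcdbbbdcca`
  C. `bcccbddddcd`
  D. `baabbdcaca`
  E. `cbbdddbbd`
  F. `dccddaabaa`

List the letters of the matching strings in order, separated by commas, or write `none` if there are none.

A, E

A → match
B → no match
C → no match
D → no match
E → match
F → no match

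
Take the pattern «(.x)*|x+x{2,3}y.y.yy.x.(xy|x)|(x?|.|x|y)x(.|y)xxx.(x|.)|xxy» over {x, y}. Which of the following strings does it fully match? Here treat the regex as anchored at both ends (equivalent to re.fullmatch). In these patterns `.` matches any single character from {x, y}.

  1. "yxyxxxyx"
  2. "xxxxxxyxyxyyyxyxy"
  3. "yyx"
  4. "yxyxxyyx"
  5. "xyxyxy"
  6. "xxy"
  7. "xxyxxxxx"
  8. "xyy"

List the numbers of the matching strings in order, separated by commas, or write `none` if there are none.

1, 2, 6, 7

1 → match
2 → match
3 → no match
4 → no match
5 → no match
6 → match
7 → match
8 → no match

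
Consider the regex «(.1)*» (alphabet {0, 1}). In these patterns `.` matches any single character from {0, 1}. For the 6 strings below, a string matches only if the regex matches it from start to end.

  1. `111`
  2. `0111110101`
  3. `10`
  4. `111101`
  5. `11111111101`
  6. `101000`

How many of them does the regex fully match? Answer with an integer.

1 → no match
2 → match
3 → no match
4 → match
5 → no match
6 → no match
Total matched: 2

2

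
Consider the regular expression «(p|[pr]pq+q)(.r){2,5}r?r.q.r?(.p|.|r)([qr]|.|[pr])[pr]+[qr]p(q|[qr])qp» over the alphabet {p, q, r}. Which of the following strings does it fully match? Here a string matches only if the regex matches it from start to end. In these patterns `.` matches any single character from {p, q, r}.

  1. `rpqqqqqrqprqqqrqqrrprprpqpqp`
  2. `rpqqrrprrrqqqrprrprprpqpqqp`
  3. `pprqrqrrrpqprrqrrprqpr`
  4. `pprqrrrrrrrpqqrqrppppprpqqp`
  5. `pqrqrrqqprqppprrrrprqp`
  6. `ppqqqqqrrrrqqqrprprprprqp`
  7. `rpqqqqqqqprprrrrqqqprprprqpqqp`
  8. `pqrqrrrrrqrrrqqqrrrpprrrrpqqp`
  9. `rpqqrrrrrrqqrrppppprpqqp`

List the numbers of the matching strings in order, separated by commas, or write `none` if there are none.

2, 4, 5, 6, 7, 8, 9

1 → no match
2 → match
3 → no match — must end with `qp`
4 → match
5 → match
6 → match
7 → match
8 → match
9 → match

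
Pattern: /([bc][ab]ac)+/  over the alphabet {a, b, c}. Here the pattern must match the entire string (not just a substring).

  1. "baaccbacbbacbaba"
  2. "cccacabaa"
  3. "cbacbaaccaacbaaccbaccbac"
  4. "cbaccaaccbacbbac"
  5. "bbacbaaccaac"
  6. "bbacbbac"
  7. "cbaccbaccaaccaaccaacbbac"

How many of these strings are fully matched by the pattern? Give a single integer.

5

1 → no match — must end with "ac"
2 → no match — must end with "ac"
3 → match
4 → match
5 → match
6 → match
7 → match
Total matched: 5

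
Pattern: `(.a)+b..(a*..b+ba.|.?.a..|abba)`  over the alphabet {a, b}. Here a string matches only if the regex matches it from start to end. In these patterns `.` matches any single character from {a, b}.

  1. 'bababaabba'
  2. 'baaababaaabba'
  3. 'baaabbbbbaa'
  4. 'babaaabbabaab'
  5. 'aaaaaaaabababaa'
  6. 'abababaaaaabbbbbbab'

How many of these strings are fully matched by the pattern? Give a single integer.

2

1 → no match
2 → match
3 → no match
4 → match
5 → no match
6 → no match
Total matched: 2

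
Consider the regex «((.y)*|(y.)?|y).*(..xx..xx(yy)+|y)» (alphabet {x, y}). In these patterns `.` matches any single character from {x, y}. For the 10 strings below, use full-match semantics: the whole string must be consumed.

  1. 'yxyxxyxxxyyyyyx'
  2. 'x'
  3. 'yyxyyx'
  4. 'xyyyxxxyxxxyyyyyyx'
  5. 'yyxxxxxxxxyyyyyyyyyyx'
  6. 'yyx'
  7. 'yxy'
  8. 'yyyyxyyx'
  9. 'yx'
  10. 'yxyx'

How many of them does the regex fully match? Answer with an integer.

1 → no match
2 → no match
3 → no match
4 → no match
5 → no match
6 → no match
7 → match
8 → no match
9 → no match
10 → no match
Total matched: 1

1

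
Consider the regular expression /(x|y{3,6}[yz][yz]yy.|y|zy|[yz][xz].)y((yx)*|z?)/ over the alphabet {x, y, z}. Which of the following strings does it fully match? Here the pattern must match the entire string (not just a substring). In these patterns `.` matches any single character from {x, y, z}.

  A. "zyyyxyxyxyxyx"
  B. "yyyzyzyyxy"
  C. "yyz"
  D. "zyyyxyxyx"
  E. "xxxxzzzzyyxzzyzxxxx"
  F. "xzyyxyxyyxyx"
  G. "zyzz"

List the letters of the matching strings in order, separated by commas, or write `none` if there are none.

A → match
B → no match
C → match
D → match
E → no match
F → no match
G → no match

A, C, D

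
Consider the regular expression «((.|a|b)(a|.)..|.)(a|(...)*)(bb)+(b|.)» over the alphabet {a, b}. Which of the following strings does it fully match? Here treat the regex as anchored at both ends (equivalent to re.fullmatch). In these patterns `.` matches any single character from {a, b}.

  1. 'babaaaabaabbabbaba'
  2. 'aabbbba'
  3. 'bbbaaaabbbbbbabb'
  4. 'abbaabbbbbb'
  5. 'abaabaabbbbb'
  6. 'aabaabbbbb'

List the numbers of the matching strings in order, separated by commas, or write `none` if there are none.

1 → no match
2 → match
3 → no match
4 → no match
5 → match
6 → match

2, 5, 6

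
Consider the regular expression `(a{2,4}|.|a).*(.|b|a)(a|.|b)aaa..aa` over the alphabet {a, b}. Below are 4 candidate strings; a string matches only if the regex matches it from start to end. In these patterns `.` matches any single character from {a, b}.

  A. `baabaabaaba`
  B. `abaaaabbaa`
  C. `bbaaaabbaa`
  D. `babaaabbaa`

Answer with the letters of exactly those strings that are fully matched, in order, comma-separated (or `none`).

B, C, D

A → no match — must end with `aa`
B → match
C → match
D → match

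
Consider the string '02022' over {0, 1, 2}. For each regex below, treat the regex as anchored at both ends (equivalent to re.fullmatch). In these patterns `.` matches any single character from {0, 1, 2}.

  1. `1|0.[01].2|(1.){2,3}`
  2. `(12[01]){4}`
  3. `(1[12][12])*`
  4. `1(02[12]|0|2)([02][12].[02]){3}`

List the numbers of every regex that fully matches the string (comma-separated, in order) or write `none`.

1

1 → match
2 → no match — must start with '12'
3 → no match
4 → no match — must start with '1'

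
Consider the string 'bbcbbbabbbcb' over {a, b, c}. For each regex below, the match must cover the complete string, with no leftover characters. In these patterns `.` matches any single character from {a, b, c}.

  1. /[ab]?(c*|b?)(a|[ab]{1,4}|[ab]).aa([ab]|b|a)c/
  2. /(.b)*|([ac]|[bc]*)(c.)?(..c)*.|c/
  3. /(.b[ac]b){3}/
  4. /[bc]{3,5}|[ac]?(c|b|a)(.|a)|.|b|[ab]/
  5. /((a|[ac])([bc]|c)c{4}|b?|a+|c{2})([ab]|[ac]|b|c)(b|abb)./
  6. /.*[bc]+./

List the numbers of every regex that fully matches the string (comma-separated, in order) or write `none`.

1 → no match — must end with 'c'
2 → match
3 → match
4 → no match
5 → no match
6 → match

2, 3, 6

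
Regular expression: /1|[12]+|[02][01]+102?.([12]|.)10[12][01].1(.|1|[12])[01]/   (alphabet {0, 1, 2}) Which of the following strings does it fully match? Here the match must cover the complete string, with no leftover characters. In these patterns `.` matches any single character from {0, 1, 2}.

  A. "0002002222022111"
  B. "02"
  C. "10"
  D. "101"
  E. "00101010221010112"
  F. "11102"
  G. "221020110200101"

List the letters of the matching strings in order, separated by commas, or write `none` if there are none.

A → no match
B. "02" → no match
C. "10" → no match
D. "101" → no match
E → no match
F. "11102" → no match
G → no match

none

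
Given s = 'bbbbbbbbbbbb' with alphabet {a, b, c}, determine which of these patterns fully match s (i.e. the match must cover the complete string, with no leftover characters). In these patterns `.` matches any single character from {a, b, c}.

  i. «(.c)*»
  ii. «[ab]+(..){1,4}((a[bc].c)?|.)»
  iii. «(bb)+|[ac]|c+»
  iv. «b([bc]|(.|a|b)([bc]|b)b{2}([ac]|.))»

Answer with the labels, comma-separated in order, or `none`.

ii, iii

i → no match
ii → match
iii → match
iv → no match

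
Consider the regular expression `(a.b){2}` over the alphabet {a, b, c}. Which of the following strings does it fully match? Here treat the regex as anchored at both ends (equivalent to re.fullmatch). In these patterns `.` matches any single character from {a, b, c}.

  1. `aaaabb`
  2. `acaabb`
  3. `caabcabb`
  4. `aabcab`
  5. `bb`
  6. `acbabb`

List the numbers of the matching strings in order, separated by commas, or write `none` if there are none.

6

1. `aaaabb` → no match
2. `acaabb` → no match
3. `caabcabb` → no match — must start with `a`
4. `aabcab` → no match
5. `bb` → no match — must start with `a`
6. `acbabb` → match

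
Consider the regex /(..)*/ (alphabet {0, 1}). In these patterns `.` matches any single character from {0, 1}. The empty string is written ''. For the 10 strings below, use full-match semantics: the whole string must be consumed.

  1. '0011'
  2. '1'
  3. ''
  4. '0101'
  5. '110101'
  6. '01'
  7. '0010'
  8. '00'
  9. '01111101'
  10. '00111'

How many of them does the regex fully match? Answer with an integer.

8

1. '0011' → match
2. '1' → no match
3. '' → match
4. '0101' → match
5. '110101' → match
6. '01' → match
7. '0010' → match
8. '00' → match
9. '01111101' → match
10. '00111' → no match
Total matched: 8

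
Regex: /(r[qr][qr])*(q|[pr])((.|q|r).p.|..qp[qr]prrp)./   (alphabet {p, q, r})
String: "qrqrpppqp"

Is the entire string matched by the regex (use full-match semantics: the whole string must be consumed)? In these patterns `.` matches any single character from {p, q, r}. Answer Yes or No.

No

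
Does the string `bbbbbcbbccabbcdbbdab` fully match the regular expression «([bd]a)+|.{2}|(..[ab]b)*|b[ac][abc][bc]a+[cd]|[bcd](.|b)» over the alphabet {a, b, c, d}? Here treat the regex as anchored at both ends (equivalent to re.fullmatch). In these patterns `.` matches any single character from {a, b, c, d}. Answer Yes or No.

No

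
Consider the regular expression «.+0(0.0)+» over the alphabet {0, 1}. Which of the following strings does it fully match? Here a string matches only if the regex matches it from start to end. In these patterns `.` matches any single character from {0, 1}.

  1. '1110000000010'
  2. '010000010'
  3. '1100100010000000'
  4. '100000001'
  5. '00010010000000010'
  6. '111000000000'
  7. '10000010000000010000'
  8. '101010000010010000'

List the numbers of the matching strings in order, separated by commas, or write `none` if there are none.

1, 2, 3, 5, 6, 7, 8

1 → match
2 → match
3 → match
4 → no match — must end with '0'
5 → match
6 → match
7 → match
8 → match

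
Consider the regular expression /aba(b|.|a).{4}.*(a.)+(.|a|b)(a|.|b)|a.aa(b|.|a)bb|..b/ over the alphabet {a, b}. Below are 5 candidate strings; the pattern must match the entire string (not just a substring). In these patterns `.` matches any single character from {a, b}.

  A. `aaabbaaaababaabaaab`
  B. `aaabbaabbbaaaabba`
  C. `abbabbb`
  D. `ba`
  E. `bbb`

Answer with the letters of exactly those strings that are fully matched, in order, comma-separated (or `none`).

A → no match
B → no match
C → no match
D → no match
E → match

E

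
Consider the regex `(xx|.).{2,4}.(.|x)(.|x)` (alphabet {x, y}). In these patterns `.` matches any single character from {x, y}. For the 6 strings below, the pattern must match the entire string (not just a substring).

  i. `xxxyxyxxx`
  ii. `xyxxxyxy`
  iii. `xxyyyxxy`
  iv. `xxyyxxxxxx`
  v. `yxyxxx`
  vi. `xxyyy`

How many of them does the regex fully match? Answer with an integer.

i → match
ii → match
iii → match
iv → no match
v → match
vi → no match
Total matched: 4

4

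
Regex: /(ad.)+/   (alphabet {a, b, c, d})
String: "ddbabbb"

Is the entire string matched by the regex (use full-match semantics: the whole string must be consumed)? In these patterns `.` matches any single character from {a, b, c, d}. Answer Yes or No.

Every match must start with "ad", but "ddbabbb" does not.

No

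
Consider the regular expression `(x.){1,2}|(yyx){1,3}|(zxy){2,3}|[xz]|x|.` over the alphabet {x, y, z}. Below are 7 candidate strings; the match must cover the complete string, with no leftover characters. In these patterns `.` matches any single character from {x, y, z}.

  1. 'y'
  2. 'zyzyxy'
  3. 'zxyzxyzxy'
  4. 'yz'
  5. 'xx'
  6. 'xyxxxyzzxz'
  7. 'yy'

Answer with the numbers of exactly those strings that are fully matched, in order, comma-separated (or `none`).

1, 3, 5

1. 'y' → match
2. 'zyzyxy' → no match
3. 'zxyzxyzxy' → match
4. 'yz' → no match
5. 'xx' → match
6. 'xyxxxyzzxz' → no match
7. 'yy' → no match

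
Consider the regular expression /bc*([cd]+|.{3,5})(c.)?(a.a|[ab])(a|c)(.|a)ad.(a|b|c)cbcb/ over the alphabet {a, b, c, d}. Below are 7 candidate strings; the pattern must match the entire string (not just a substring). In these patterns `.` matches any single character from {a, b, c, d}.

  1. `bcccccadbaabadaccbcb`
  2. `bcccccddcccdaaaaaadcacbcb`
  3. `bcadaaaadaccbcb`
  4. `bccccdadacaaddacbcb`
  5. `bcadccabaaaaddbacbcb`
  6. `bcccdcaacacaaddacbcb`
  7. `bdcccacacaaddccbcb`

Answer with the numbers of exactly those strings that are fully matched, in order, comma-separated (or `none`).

1 → match
2 → match
3 → match
4 → match
5 → no match
6 → match
7 → match

1, 2, 3, 4, 6, 7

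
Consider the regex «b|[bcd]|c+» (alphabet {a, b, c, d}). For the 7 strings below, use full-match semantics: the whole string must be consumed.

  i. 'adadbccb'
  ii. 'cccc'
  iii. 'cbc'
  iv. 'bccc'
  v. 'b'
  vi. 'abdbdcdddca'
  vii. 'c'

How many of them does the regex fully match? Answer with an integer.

i. 'adadbccb' → no match
ii. 'cccc' → match
iii. 'cbc' → no match
iv. 'bccc' → no match
v. 'b' → match
vi. 'abdbdcdddca' → no match
vii. 'c' → match
Total matched: 3

3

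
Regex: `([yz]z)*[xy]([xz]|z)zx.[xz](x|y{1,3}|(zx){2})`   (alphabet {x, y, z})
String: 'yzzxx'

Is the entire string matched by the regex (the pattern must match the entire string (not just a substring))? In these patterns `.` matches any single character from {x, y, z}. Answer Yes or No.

No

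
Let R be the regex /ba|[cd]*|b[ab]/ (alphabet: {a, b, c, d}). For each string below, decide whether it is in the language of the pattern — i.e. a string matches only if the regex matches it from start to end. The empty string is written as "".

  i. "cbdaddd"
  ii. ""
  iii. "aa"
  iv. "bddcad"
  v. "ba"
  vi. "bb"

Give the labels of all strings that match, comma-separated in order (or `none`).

ii, v, vi

i → no match
ii → match
iii → no match
iv → no match
v → match
vi → match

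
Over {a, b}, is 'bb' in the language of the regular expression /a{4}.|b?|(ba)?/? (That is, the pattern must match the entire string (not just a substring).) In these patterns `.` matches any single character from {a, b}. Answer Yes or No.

No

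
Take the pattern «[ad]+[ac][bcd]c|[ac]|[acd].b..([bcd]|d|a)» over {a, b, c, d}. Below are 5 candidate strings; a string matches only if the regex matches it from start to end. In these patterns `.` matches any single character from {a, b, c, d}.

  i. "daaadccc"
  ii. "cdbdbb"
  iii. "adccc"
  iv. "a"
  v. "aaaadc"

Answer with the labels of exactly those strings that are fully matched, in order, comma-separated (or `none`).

i → match
ii → match
iii → match
iv → match
v → match

i, ii, iii, iv, v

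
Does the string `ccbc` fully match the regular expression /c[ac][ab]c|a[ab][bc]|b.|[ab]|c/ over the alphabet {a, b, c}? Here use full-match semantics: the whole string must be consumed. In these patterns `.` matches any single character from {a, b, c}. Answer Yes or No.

Yes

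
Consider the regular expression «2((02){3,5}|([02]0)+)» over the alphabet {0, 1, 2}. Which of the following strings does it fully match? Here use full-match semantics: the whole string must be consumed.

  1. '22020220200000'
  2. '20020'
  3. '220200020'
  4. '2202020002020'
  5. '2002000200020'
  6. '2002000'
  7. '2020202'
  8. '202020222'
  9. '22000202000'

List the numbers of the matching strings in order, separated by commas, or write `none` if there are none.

1 → no match
2 → match
3 → match
4 → match
5 → match
6 → match
7 → match
8 → no match
9 → match

2, 3, 4, 5, 6, 7, 9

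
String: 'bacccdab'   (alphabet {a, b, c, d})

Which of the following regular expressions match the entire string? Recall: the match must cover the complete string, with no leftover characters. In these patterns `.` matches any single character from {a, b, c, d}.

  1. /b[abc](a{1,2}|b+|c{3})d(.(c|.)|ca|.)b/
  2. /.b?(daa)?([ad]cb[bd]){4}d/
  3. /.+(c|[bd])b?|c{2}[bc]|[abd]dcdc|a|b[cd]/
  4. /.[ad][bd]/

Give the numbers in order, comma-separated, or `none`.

1 → match
2 → no match — must end with 'd'
3 → match
4 → no match

1, 3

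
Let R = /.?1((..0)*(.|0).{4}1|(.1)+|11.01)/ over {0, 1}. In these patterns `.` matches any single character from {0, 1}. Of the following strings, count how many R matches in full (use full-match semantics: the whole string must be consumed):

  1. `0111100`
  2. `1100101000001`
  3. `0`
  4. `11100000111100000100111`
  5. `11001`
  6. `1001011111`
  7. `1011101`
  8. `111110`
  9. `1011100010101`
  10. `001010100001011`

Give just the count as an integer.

1

1. `0111100` → no match
2 → no match
3. `0` → no match
4 → no match
5. `11001` → no match
6. `1001011111` → no match
7. `1011101` → match
8. `111110` → no match
9 → no match
10 → no match
Total matched: 1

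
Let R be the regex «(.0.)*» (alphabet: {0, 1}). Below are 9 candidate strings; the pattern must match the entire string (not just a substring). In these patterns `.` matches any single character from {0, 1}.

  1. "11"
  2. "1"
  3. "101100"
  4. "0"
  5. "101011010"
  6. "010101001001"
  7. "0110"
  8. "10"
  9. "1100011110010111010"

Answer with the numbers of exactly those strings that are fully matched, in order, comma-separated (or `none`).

1 → no match
2 → no match
3 → match
4 → no match
5 → no match
6 → no match
7 → no match
8 → no match
9 → no match

3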